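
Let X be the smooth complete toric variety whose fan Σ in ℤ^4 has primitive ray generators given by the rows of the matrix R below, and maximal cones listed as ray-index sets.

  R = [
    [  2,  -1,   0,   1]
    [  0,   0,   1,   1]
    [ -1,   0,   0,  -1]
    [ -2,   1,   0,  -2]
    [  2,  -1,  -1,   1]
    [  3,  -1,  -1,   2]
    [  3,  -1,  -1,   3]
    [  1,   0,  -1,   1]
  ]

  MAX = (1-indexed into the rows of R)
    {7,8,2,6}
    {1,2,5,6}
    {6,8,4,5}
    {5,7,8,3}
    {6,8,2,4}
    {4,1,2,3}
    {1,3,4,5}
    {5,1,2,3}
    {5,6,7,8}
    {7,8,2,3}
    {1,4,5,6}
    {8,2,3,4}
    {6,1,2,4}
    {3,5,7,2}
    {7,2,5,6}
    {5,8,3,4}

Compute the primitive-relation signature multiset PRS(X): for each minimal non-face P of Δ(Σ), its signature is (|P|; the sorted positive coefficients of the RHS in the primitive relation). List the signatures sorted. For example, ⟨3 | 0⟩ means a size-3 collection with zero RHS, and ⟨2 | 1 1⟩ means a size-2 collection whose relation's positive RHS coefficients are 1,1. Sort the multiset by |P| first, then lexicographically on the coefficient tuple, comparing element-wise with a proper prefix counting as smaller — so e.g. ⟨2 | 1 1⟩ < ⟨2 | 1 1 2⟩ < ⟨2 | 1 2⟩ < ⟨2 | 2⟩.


The 6 primitive collections of Σ (r=8, n=4):

  • {1,8}:  v_{1} + v_{8} = v_{6}  ⟹  sig = ⟨2 | 1⟩
  • {3,6}:  v_{3} + v_{6} = v_{5}  ⟹  sig = ⟨2 | 1⟩
  • {4,7}:  v_{4} + v_{7} = v_{8}  ⟹  sig = ⟨2 | 1⟩
  • {1,7}:  v_{1} + v_{7} = v_{2} + v_{5} + v_{6}  ⟹  sig = ⟨2 | 1 1 1⟩
  • {2,4,5}:  v_{2} + v_{4} + v_{5} = 0  ⟹  sig = ⟨3 | 0⟩
  • {2,5,8}:  v_{2} + v_{5} + v_{8} = v_{7}  ⟹  sig = ⟨3 | 1⟩

Signatures (|P|; sorted positive RHS coefficients), sorted:
[⟨2 | 1⟩, ⟨2 | 1⟩, ⟨2 | 1⟩, ⟨2 | 1 1 1⟩, ⟨3 | 0⟩, ⟨3 | 1⟩]


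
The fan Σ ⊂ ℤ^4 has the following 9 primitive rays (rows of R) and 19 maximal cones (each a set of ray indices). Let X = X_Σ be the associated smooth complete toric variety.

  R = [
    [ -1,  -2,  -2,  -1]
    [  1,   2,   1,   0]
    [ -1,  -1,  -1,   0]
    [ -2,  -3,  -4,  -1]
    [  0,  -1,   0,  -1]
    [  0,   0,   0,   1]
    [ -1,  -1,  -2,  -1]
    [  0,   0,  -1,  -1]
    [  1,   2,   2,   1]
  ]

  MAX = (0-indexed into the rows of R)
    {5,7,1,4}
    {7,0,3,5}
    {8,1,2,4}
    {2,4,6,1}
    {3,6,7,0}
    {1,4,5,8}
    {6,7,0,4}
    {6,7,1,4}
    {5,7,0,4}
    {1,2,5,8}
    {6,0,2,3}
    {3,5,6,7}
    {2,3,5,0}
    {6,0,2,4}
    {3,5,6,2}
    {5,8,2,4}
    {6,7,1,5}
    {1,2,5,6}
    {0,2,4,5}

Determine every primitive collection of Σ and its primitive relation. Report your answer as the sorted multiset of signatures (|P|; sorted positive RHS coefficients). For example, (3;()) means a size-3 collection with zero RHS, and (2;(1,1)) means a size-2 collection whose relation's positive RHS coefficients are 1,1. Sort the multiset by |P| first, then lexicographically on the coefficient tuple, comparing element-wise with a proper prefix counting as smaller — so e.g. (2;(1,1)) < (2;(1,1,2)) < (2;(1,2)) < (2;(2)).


11 collections generate NE(X_Σ); each relation:

  P = {0,8}:  v_{0} + v_{8} = 0 ; sig = (2;())
  P = {0,1}:  v_{0} + v_{1} = v_{7} ; sig = (2;(1))
  P = {2,7}:  v_{2} + v_{7} = v_{6} ; sig = (2;(1))
  P = {7,8}:  v_{7} + v_{8} = v_{1} ; sig = (2;(1))
  P = {3,8}:  v_{3} + v_{8} = v_{5} + v_{6} ; sig = (2;(1,1))
  P = {6,8}:  v_{6} + v_{8} = v_{1} + v_{2} ; sig = (2;(1,1))
  P = {1,3}:  v_{1} + v_{3} = v_{5} + v_{6} + v_{7} ; sig = (2;(1,1,1))
  P = {3,4}:  v_{3} + v_{4} = 2·v_{0} ; sig = (2;(2))
  P = {0,5,6}:  v_{0} + v_{5} + v_{6} = v_{3} ; sig = (3;(1))
  P = {4,5,6}:  v_{4} + v_{5} + v_{6} = v_{0} ; sig = (3;(1))
  P = {1,2,4,5}:  v_{1} + v_{2} + v_{4} + v_{5} = 0 ; sig = (4;())

Sorted signature multiset PRS(X):
    (2;())
    (2;(1))
    (2;(1))
    (2;(1))
    (2;(1,1))
    (2;(1,1))
    (2;(1,1,1))
    (2;(2))
    (3;(1))
    (3;(1))
    (4;())


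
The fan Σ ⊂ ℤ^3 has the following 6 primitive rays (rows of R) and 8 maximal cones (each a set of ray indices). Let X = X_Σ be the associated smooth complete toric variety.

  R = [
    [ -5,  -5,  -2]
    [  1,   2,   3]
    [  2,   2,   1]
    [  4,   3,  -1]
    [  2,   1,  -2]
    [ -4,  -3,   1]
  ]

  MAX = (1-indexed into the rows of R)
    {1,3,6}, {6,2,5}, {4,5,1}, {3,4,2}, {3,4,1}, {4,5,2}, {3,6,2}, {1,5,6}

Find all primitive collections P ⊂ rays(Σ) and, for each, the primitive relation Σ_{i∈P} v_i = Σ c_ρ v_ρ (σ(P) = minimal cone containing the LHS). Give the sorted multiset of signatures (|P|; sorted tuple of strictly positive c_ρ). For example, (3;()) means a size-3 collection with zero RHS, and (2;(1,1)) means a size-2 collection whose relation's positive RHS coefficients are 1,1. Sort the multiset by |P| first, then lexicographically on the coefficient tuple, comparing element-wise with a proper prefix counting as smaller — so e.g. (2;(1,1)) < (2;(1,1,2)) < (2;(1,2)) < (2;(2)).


|primitive collections| = 3. Relations:

  {4,6}:  v_{4} + v_{6} = 0  so sig = (2;())
  {1,2}:  v_{1} + v_{2} = v_{6}  so sig = (2;(1))
  {3,5}:  v_{3} + v_{5} = v_{4}  so sig = (2;(1))

Signatures (|P|; sorted positive RHS coefficients), sorted:
    |P|=2: 3 collections, coeffs (), (1), (1)


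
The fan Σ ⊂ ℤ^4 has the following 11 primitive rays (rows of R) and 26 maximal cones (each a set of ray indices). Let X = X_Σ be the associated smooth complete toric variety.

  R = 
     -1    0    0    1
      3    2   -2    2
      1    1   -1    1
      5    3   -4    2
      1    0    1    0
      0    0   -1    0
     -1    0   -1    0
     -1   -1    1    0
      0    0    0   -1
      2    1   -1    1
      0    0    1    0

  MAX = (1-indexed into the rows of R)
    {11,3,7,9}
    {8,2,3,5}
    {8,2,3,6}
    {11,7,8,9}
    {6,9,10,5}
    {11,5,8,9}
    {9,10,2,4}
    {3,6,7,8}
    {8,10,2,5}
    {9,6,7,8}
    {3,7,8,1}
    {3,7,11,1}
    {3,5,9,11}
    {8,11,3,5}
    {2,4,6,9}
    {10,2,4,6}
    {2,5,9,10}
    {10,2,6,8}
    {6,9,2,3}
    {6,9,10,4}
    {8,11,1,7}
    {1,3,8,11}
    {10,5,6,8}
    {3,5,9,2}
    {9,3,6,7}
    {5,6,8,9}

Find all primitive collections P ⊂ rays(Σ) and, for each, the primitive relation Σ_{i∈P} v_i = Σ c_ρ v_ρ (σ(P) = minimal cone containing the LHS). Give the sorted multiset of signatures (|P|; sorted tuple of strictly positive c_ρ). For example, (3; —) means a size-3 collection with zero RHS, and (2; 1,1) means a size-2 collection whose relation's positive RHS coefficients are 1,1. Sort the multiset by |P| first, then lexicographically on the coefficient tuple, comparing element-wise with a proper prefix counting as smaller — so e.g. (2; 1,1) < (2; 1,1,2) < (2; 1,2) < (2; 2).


25 collections generate NE(X_Σ); each relation:

  • {5,7}:  v_{5} + v_{7} = 0  →  sig = (2; —)
  • {6,11}:  v_{6} + v_{11} = 0  →  sig = (2; —)
  • {3,10}:  v_{3} + v_{10} = v_{2}  →  sig = (2; 1)
  • {1,9}:  v_{1} + v_{9} = v_{7} + v_{11}  →  sig = (2; 1,1)
  • {7,10}:  v_{7} + v_{10} = v_{3} + v_{6}  →  sig = (2; 1,1)
  • {10,11}:  v_{10} + v_{11} = v_{3} + v_{5}  →  sig = (2; 1,1)
  • {1,4}:  v_{1} + v_{4} = v_{2} + v_{3} + v_{6}  →  sig = (2; 1,1,1)
  • {1,5}:  v_{1} + v_{5} = v_{3} + v_{8} + v_{11}  →  sig = (2; 1,1,1)
  • {1,6}:  v_{1} + v_{6} = v_{3} + v_{7} + v_{8}  →  sig = (2; 1,1,1)
  • {4,11}:  v_{4} + v_{11} = v_{2} + v_{9} + v_{10}  →  sig = (2; 1,1,1)
  • {4,7}:  v_{4} + v_{7} = v_{2} + v_{3} + 2·v_{6} + v_{9}  →  sig = (2; 1,1,1,2)
  • {3,4}:  v_{3} + v_{4} = 2·v_{2} + v_{6} + v_{9}  →  sig = (2; 1,1,2)
  • {1,10}:  v_{1} + v_{10} = 2·v_{3} + v_{8}  →  sig = (2; 1,2)
  • {2,7}:  v_{2} + v_{7} = 2·v_{3} + v_{6}  →  sig = (2; 1,2)
  • {2,11}:  v_{2} + v_{11} = 2·v_{3} + v_{5}  →  sig = (2; 1,2)
  • {4,8}:  v_{4} + v_{8} = v_{6} + 2·v_{10}  →  sig = (2; 1,2)
  • {1,2}:  v_{1} + v_{2} = 3·v_{3} + v_{8}  →  sig = (2; 1,3)
  • {4,5}:  v_{4} + v_{5} = v_{9} + 3·v_{10}  →  sig = (2; 1,3)
  • {3,8,9}:  v_{3} + v_{8} + v_{9} = 0  →  sig = (3; —)
  • {2,8,9}:  v_{2} + v_{8} + v_{9} = v_{10}  →  sig = (3; 1)
  • {3,5,6}:  v_{3} + v_{5} + v_{6} = v_{10}  →  sig = (3; 1)
  • {8,9,10}:  v_{8} + v_{9} + v_{10} = v_{5} + v_{6}  →  sig = (3; 1,1)
  • {2,5,6}:  v_{2} + v_{5} + v_{6} = 2·v_{10}  →  sig = (3; 2)
  • {2,6,9,10}:  v_{2} + v_{6} + v_{9} + v_{10} = v_{4}  →  sig = (4; 1)
  • {3,7,8,11}:  v_{3} + v_{7} + v_{8} + v_{11} = v_{1}  →  sig = (4; 1)

Signatures (|P|; sorted positive RHS coefficients), sorted:
    (2; —)
    (2; —)
    (2; 1)
    (2; 1,1)
    (2; 1,1)
    (2; 1,1)
    (2; 1,1,1)
    (2; 1,1,1)
    (2; 1,1,1)
    (2; 1,1,1)
    (2; 1,1,1,2)
    (2; 1,1,2)
    (2; 1,2)
    (2; 1,2)
    (2; 1,2)
    (2; 1,2)
    (2; 1,3)
    (2; 1,3)
    (3; —)
    (3; 1)
    (3; 1)
    (3; 1,1)
    (3; 2)
    (4; 1)
    (4; 1)


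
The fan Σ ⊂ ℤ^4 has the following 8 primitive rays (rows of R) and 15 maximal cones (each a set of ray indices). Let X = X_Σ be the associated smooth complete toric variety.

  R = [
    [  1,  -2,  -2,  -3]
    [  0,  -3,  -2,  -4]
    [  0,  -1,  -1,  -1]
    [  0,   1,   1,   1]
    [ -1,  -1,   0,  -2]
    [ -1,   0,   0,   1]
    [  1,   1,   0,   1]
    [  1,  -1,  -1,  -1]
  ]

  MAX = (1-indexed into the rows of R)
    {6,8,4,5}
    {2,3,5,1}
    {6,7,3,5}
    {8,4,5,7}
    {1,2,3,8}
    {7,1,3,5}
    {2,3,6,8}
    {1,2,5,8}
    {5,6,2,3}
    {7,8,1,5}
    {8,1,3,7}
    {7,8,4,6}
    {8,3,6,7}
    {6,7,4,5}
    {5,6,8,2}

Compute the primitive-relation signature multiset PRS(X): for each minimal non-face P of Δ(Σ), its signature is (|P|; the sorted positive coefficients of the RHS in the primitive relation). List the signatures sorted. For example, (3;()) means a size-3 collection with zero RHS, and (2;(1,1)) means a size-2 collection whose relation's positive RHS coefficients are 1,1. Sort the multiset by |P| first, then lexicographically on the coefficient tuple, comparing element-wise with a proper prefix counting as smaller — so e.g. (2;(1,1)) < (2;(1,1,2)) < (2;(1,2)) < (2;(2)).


Minimal non-faces — 7 found among 8 rays, 15 max cones:

  • {3,4}:  v_{3} + v_{4} = 0  ⟹  sig = (2;())
  • {2,7}:  v_{2} + v_{7} = v_{1}  ⟹  sig = (2;(1))
  • {2,4}:  v_{2} + v_{4} = v_{5} + v_{8}  ⟹  sig = (2;(1,1))
  • {1,4}:  v_{1} + v_{4} = v_{5} + v_{7} + v_{8}  ⟹  sig = (2;(1,1,1))
  • {1,6}:  v_{1} + v_{6} = 2·v_{3}  ⟹  sig = (2;(2))
  • {3,5,8}:  v_{3} + v_{5} + v_{8} = v_{2}  ⟹  sig = (3;(1))
  • {5,6,7,8}:  v_{5} + v_{6} + v_{7} + v_{8} = v_{3}  ⟹  sig = (4;(1))

Signatures (|P|; sorted positive RHS coefficients), sorted:
{ (2;()),  (2;(1)),  (2;(1,1)),  (2;(1,1,1)),  (2;(2)),  (3;(1)),  (4;(1)) }


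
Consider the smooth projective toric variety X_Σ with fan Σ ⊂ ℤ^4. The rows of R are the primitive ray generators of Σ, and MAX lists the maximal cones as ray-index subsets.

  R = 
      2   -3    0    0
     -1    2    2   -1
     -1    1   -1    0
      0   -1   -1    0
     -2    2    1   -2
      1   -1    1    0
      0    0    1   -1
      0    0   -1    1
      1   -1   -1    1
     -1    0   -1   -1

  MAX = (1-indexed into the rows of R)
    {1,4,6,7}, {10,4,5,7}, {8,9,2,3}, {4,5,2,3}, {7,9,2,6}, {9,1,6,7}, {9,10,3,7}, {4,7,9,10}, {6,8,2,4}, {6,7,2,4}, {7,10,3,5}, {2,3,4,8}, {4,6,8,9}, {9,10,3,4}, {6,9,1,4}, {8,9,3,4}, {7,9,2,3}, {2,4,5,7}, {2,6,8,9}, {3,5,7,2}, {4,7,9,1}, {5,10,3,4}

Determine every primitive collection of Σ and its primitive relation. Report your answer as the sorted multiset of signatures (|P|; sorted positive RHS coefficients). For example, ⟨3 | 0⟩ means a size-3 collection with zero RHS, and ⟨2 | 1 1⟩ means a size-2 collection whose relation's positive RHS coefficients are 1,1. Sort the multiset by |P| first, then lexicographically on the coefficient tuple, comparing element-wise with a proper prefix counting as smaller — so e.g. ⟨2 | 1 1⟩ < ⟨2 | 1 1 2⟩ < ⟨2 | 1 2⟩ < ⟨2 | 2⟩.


16 collections generate NE(X_Σ); each relation:

  • {3,6}:  v_{3} + v_{6} = 0  ⟹  sig = ⟨2 | 0⟩
  • {7,8}:  v_{7} + v_{8} = 0  ⟹  sig = ⟨2 | 0⟩
  • {2,10}:  v_{2} + v_{10} = v_{5}  ⟹  sig = ⟨2 | 1⟩
  • {1,2}:  v_{1} + v_{2} = v_{6} + v_{7}  ⟹  sig = ⟨2 | 1 1⟩
  • {5,9}:  v_{5} + v_{9} = v_{3} + v_{7}  ⟹  sig = ⟨2 | 1 1⟩
  • {6,10}:  v_{6} + v_{10} = v_{4} + v_{7}  ⟹  sig = ⟨2 | 1 1⟩
  • {8,10}:  v_{8} + v_{10} = v_{3} + v_{4}  ⟹  sig = ⟨2 | 1 1⟩
  • {1,3}:  v_{1} + v_{3} = v_{4} + v_{7} + v_{9}  ⟹  sig = ⟨2 | 1 1 1⟩
  • {1,8}:  v_{1} + v_{8} = v_{4} + v_{6} + v_{9}  ⟹  sig = ⟨2 | 1 1 1⟩
  • {5,6}:  v_{5} + v_{6} = v_{2} + v_{4} + v_{7}  ⟹  sig = ⟨2 | 1 1 1⟩
  • {5,8}:  v_{5} + v_{8} = v_{2} + v_{3} + v_{4}  ⟹  sig = ⟨2 | 1 1 1⟩
  • {1,5}:  v_{1} + v_{5} = v_{4} + 2·v_{7}  ⟹  sig = ⟨2 | 1 2⟩
  • {1,10}:  v_{1} + v_{10} = 2·v_{4} + 2·v_{7} + v_{9}  ⟹  sig = ⟨2 | 1 2 2⟩
  • {2,4,9}:  v_{2} + v_{4} + v_{9} = 0  ⟹  sig = ⟨3 | 0⟩
  • {3,4,7}:  v_{3} + v_{4} + v_{7} = v_{10}  ⟹  sig = ⟨3 | 1⟩
  • {4,6,7,9}:  v_{4} + v_{6} + v_{7} + v_{9} = v_{1}  ⟹  sig = ⟨4 | 1⟩

Hence PRS(X_Σ) =
    ⟨2 | 0⟩
    ⟨2 | 0⟩
    ⟨2 | 1⟩
    ⟨2 | 1 1⟩
    ⟨2 | 1 1⟩
    ⟨2 | 1 1⟩
    ⟨2 | 1 1⟩
    ⟨2 | 1 1 1⟩
    ⟨2 | 1 1 1⟩
    ⟨2 | 1 1 1⟩
    ⟨2 | 1 1 1⟩
    ⟨2 | 1 2⟩
    ⟨2 | 1 2 2⟩
    ⟨3 | 0⟩
    ⟨3 | 1⟩
    ⟨4 | 1⟩


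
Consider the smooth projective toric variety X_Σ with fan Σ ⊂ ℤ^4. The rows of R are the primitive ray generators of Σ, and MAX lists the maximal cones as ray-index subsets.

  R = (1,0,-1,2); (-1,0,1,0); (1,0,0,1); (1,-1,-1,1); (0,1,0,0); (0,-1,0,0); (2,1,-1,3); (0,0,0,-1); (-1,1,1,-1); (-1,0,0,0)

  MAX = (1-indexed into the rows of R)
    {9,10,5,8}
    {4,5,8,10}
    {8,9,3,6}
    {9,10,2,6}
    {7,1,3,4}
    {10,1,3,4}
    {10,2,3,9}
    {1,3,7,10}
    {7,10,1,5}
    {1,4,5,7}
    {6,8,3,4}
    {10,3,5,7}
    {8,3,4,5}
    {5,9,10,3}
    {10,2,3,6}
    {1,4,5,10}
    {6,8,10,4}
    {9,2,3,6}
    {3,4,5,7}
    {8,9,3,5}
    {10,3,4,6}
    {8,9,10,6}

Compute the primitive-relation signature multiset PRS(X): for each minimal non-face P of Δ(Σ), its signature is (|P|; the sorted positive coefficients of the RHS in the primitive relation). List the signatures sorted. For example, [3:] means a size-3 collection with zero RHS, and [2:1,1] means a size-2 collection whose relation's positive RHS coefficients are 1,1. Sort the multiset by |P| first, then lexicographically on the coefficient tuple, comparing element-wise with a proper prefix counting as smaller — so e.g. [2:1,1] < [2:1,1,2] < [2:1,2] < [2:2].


Primitive collections (18):

  P = {4,9}:  v_{4} + v_{9} = 0  ⇒ sig = [2:]
  P = {5,6}:  v_{5} + v_{6} = 0  ⇒ sig = [2:]
  P = {1,8}:  v_{1} + v_{8} = v_{4} + v_{5}  ⇒ sig = [2:1,1]
  P = {2,8}:  v_{2} + v_{8} = v_{6} + v_{9}  ⇒ sig = [2:1,1]
  P = {6,7}:  v_{6} + v_{7} = v_{1} + v_{3}  ⇒ sig = [2:1,1]
  P = {1,6}:  v_{1} + v_{6} = v_{3} + v_{4} + v_{10}  ⇒ sig = [2:1,1,1]
  P = {1,9}:  v_{1} + v_{9} = v_{3} + v_{5} + v_{10}  ⇒ sig = [2:1,1,1]
  P = {2,4}:  v_{2} + v_{4} = v_{3} + v_{6} + v_{10}  ⇒ sig = [2:1,1,1]
  P = {2,5}:  v_{2} + v_{5} = v_{3} + v_{9} + v_{10}  ⇒ sig = [2:1,1,1]
  P = {7,8}:  v_{7} + v_{8} = v_{3} + v_{4} + 2·v_{5}  ⇒ sig = [2:1,1,2]
  P = {7,9}:  v_{7} + v_{9} = 2·v_{3} + 2·v_{5} + v_{10}  ⇒ sig = [2:1,2,2]
  P = {2,7}:  v_{2} + v_{7} = 3·v_{3} + v_{5} + 2·v_{10}  ⇒ sig = [2:1,2,3]
  P = {1,2}:  v_{1} + v_{2} = 2·v_{3} + 2·v_{10}  ⇒ sig = [2:2,2]
  P = {3,8,10}:  v_{3} + v_{8} + v_{10} = 0  ⇒ sig = [3:]
  P = {1,3,5}:  v_{1} + v_{3} + v_{5} = v_{7}  ⇒ sig = [3:1]
  P = {4,7,10}:  v_{4} + v_{7} + v_{10} = 2·v_{1}  ⇒ sig = [3:2]
  P = {3,4,5,10}:  v_{3} + v_{4} + v_{5} + v_{10} = v_{1}  ⇒ sig = [4:1]
  P = {3,6,9,10}:  v_{3} + v_{6} + v_{9} + v_{10} = v_{2}  ⇒ sig = [4:1]

so the primitive-relation signature multiset is
    [2:]
    [2:]
    [2:1,1]
    [2:1,1]
    [2:1,1]
    [2:1,1,1]
    [2:1,1,1]
    [2:1,1,1]
    [2:1,1,1]
    [2:1,1,2]
    [2:1,2,2]
    [2:1,2,3]
    [2:2,2]
    [3:]
    [3:1]
    [3:2]
    [4:1]
    [4:1]


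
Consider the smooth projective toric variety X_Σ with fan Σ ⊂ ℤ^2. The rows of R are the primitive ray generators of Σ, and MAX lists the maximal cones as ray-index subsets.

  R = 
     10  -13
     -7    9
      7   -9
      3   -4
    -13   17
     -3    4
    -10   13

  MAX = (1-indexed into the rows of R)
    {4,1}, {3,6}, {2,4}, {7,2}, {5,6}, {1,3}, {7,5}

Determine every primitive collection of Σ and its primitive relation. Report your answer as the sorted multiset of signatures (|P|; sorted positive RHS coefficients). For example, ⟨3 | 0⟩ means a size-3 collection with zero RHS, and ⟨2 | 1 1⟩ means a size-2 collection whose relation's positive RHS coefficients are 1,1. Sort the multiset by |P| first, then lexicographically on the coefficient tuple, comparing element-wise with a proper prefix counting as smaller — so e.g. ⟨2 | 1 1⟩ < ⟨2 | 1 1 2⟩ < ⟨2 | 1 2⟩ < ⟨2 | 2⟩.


14 minimal non-faces of Δ(Σ) (on 7 rays):

  {1,7}:  v_{1} + v_{7} = 0 — sig = ⟨2 | 0⟩
  {2,3}:  v_{2} + v_{3} = 0 — sig = ⟨2 | 0⟩
  {4,6}:  v_{4} + v_{6} = 0 — sig = ⟨2 | 0⟩
  {1,2}:  v_{1} + v_{2} = v_{4} — sig = ⟨2 | 1⟩
  {1,5}:  v_{1} + v_{5} = v_{6} — sig = ⟨2 | 1⟩
  {1,6}:  v_{1} + v_{6} = v_{3} — sig = ⟨2 | 1⟩
  {2,6}:  v_{2} + v_{6} = v_{7} — sig = ⟨2 | 1⟩
  {3,4}:  v_{3} + v_{4} = v_{1} — sig = ⟨2 | 1⟩
  {3,7}:  v_{3} + v_{7} = v_{6} — sig = ⟨2 | 1⟩
  {4,5}:  v_{4} + v_{5} = v_{7} — sig = ⟨2 | 1⟩
  {4,7}:  v_{4} + v_{7} = v_{2} — sig = ⟨2 | 1⟩
  {6,7}:  v_{6} + v_{7} = v_{5} — sig = ⟨2 | 1⟩
  {2,5}:  v_{2} + v_{5} = 2·v_{7} — sig = ⟨2 | 2⟩
  {3,5}:  v_{3} + v_{5} = 2·v_{6} — sig = ⟨2 | 2⟩

so the primitive-relation signature multiset is
[⟨2 | 0⟩, ⟨2 | 0⟩, ⟨2 | 0⟩, ⟨2 | 1⟩, ⟨2 | 1⟩, ⟨2 | 1⟩, ⟨2 | 1⟩, ⟨2 | 1⟩, ⟨2 | 1⟩, ⟨2 | 1⟩, ⟨2 | 1⟩, ⟨2 | 1⟩, ⟨2 | 2⟩, ⟨2 | 2⟩]


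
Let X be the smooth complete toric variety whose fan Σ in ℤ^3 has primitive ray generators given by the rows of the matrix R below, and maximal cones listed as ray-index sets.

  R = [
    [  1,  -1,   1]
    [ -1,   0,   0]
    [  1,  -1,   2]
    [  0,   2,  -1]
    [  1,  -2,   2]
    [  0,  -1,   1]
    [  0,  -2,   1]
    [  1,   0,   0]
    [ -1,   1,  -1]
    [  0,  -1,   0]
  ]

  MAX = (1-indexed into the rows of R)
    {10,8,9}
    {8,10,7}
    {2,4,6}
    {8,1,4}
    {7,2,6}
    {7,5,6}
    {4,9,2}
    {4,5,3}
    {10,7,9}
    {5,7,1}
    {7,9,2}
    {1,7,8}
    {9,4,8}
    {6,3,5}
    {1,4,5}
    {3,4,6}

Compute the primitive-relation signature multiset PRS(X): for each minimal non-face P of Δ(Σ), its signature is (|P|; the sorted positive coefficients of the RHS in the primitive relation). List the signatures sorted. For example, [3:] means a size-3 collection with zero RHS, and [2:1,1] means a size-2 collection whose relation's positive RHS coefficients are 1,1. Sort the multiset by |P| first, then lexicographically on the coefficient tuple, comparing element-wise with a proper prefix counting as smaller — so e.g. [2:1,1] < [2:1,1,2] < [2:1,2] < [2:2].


|primitive collections| = 23. Relations:

  {1,9}:  v_{1} + v_{9} = 0  ⇒ sig = [2:]
  {2,8}:  v_{2} + v_{8} = 0  ⇒ sig = [2:]
  {4,7}:  v_{4} + v_{7} = 0  ⇒ sig = [2:]
  {1,2}:  v_{1} + v_{2} = v_{6}  ⇒ sig = [2:1]
  {1,6}:  v_{1} + v_{6} = v_{5}  ⇒ sig = [2:1]
  {3,10}:  v_{3} + v_{10} = v_{5}  ⇒ sig = [2:1]
  {5,9}:  v_{5} + v_{9} = v_{6}  ⇒ sig = [2:1]
  {6,8}:  v_{6} + v_{8} = v_{1}  ⇒ sig = [2:1]
  {6,9}:  v_{6} + v_{9} = v_{2}  ⇒ sig = [2:1]
  {6,10}:  v_{6} + v_{10} = v_{7}  ⇒ sig = [2:1]
  {1,10}:  v_{1} + v_{10} = v_{7} + v_{8}  ⇒ sig = [2:1,1]
  {2,10}:  v_{2} + v_{10} = v_{7} + v_{9}  ⇒ sig = [2:1,1]
  {3,7}:  v_{3} + v_{7} = v_{5} + v_{6}  ⇒ sig = [2:1,1]
  {4,10}:  v_{4} + v_{10} = v_{8} + v_{9}  ⇒ sig = [2:1,1]
  {5,10}:  v_{5} + v_{10} = v_{1} + v_{7}  ⇒ sig = [2:1,1]
  {3,8}:  v_{3} + v_{8} = v_{1} + v_{4} + v_{5}  ⇒ sig = [2:1,1,1]
  {1,3}:  v_{1} + v_{3} = v_{4} + 2·v_{5}  ⇒ sig = [2:1,2]
  {3,9}:  v_{3} + v_{9} = v_{4} + 2·v_{6}  ⇒ sig = [2:1,2]
  {2,3}:  v_{2} + v_{3} = v_{4} + 3·v_{6}  ⇒ sig = [2:1,3]
  {2,5}:  v_{2} + v_{5} = 2·v_{6}  ⇒ sig = [2:2]
  {5,8}:  v_{5} + v_{8} = 2·v_{1}  ⇒ sig = [2:2]
  {4,5,6}:  v_{4} + v_{5} + v_{6} = v_{3}  ⇒ sig = [3:1]
  {7,8,9}:  v_{7} + v_{8} + v_{9} = v_{10}  ⇒ sig = [3:1]

Signatures (|P|; sorted positive RHS coefficients), sorted:
[[2:], [2:], [2:], [2:1], [2:1], [2:1], [2:1], [2:1], [2:1], [2:1], [2:1,1], [2:1,1], [2:1,1], [2:1,1], [2:1,1], [2:1,1,1], [2:1,2], [2:1,2], [2:1,3], [2:2], [2:2], [3:1], [3:1]]


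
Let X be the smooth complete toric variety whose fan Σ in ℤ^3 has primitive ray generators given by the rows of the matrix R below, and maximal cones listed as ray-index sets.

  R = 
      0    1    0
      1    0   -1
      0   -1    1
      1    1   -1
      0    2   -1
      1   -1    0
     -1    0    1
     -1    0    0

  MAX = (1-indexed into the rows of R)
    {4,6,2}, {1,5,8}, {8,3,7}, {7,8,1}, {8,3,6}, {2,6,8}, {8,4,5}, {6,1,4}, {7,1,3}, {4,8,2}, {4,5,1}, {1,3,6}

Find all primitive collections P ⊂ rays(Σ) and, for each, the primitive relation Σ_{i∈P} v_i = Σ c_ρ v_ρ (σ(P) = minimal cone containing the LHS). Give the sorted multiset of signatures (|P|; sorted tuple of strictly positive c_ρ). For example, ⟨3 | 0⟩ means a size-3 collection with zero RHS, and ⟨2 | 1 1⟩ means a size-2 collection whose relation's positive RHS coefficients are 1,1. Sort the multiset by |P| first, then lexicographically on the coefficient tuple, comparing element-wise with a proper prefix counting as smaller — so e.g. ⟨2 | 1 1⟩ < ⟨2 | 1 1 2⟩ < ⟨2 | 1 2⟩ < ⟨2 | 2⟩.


|primitive collections| = 14. Relations:

  P = {2,7}:  v_{2} + v_{7} = 0  ⇒ sig = ⟨2 | 0⟩
  P = {1,2}:  v_{1} + v_{2} = v_{4}  ⇒ sig = ⟨2 | 1⟩
  P = {2,3}:  v_{2} + v_{3} = v_{6}  ⇒ sig = ⟨2 | 1⟩
  P = {3,5}:  v_{3} + v_{5} = v_{1}  ⇒ sig = ⟨2 | 1⟩
  P = {4,7}:  v_{4} + v_{7} = v_{1}  ⇒ sig = ⟨2 | 1⟩
  P = {5,6}:  v_{5} + v_{6} = v_{4}  ⇒ sig = ⟨2 | 1⟩
  P = {6,7}:  v_{6} + v_{7} = v_{3}  ⇒ sig = ⟨2 | 1⟩
  P = {3,4}:  v_{3} + v_{4} = v_{1} + v_{6}  ⇒ sig = ⟨2 | 1 1⟩
  P = {2,5}:  v_{2} + v_{5} = 2·v_{4} + v_{8}  ⇒ sig = ⟨2 | 1 2⟩
  P = {5,7}:  v_{5} + v_{7} = 2·v_{1} + v_{8}  ⇒ sig = ⟨2 | 1 2⟩
  P = {1,6,8}:  v_{1} + v_{6} + v_{8} = 0  ⇒ sig = ⟨3 | 0⟩
  P = {1,3,8}:  v_{1} + v_{3} + v_{8} = v_{7}  ⇒ sig = ⟨3 | 1⟩
  P = {1,4,8}:  v_{1} + v_{4} + v_{8} = v_{5}  ⇒ sig = ⟨3 | 1⟩
  P = {4,6,8}:  v_{4} + v_{6} + v_{8} = v_{2}  ⇒ sig = ⟨3 | 1⟩

Signatures (|P|; sorted positive RHS coefficients), sorted:
    ⟨2 | 0⟩
    ⟨2 | 1⟩
    ⟨2 | 1⟩
    ⟨2 | 1⟩
    ⟨2 | 1⟩
    ⟨2 | 1⟩
    ⟨2 | 1⟩
    ⟨2 | 1 1⟩
    ⟨2 | 1 2⟩
    ⟨2 | 1 2⟩
    ⟨3 | 0⟩
    ⟨3 | 1⟩
    ⟨3 | 1⟩
    ⟨3 | 1⟩


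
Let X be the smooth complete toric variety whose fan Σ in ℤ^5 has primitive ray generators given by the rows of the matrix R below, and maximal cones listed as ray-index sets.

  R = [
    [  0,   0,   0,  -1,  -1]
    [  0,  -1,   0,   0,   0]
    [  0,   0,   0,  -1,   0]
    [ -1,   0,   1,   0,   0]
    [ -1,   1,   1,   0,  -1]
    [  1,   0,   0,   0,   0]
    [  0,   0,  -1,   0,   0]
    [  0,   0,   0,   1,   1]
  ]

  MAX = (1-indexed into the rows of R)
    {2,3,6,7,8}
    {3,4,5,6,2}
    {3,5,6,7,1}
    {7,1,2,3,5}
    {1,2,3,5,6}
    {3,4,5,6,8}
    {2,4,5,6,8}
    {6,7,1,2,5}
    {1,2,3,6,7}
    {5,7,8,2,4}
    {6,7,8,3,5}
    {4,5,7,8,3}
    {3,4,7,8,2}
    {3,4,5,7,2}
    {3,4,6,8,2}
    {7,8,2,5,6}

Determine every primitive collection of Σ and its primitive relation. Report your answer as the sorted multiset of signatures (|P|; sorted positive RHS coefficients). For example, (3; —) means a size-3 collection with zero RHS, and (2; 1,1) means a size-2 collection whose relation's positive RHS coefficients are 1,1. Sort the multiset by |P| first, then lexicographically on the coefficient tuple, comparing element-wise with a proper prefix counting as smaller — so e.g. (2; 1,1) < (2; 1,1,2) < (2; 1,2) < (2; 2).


Δ(Σ) — 8 vertices, 5 min non-faces:

  P = {1,8}:  v_{1} + v_{8} = 0  ⇒ sig = (2; —)
  P = {1,4}:  v_{1} + v_{4} = v_{2} + v_{3} + v_{5}  ⇒ sig = (2; 1,1,1)
  P = {4,6,7}:  v_{4} + v_{6} + v_{7} = 0  ⇒ sig = (3; —)
  P = {2,3,5,8}:  v_{2} + v_{3} + v_{5} + v_{8} = v_{4}  ⇒ sig = (4; 1)
  P = {2,3,5,6,7}:  v_{2} + v_{3} + v_{5} + v_{6} + v_{7} = v_{1}  ⇒ sig = (5; 1)

so the primitive-relation signature multiset is
{ (2; —),  (2; 1,1,1),  (3; —),  (4; 1),  (5; 1) }


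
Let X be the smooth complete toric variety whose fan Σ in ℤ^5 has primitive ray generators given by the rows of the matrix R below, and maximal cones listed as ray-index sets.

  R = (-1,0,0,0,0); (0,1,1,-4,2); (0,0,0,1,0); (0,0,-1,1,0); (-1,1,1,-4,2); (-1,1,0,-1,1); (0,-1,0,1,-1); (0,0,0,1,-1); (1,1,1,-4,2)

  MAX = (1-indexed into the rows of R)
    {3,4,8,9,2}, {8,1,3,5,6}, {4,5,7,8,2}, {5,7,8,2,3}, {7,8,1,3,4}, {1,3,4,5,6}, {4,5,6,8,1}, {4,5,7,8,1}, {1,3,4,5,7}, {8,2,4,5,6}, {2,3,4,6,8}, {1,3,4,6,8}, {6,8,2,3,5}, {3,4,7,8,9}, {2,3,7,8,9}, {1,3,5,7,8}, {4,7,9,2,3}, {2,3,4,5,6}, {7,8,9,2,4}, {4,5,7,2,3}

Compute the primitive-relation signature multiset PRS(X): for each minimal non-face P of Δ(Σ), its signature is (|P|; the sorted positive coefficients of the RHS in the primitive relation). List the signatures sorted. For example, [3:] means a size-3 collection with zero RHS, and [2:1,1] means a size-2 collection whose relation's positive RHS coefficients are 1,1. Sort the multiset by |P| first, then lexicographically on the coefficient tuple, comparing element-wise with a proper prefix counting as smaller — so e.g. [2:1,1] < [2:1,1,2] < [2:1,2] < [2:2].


7 collections generate NE(X_Σ); each relation:

  • {1,2}:  v_{1} + v_{2} = v_{5}  →  sig = [2:1]
  • {1,9}:  v_{1} + v_{9} = v_{2}  →  sig = [2:1]
  • {6,7}:  v_{6} + v_{7} = v_{1}  →  sig = [2:1]
  • {6,9}:  v_{6} + v_{9} = 2·v_{2} + v_{3} + v_{4} + v_{8}  →  sig = [2:1,1,1,2]
  • {5,9}:  v_{5} + v_{9} = 2·v_{2}  →  sig = [2:2]
  • {3,4,5,8}:  v_{3} + v_{4} + v_{5} + v_{8} = v_{6}  →  sig = [4:1]
  • {2,3,4,7,8}:  v_{2} + v_{3} + v_{4} + v_{7} + v_{8} = 0  →  sig = [5:]

Signatures (|P|; sorted positive RHS coefficients), sorted:
[[2:1], [2:1], [2:1], [2:1,1,1,2], [2:2], [4:1], [5:]]


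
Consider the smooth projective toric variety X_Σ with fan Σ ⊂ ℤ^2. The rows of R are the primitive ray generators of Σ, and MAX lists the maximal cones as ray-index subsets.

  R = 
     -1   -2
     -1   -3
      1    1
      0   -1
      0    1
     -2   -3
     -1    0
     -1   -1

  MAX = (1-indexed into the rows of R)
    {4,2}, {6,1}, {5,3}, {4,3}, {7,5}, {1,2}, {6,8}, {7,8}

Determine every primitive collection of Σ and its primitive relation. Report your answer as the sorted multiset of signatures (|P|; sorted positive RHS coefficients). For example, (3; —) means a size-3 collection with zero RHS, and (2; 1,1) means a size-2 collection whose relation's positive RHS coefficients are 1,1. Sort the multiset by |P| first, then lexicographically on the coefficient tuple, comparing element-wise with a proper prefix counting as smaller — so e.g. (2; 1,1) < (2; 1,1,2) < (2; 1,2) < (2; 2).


20 minimal non-faces of Δ(Σ) (on 8 rays):

  • {3,8}:  v_{3} + v_{8} = 0  →  sig = (2; —)
  • {4,5}:  v_{4} + v_{5} = 0  →  sig = (2; —)
  • {1,3}:  v_{1} + v_{3} = v_{4}  →  sig = (2; 1)
  • {1,4}:  v_{1} + v_{4} = v_{2}  →  sig = (2; 1)
  • {1,5}:  v_{1} + v_{5} = v_{8}  →  sig = (2; 1)
  • {1,8}:  v_{1} + v_{8} = v_{6}  →  sig = (2; 1)
  • {2,5}:  v_{2} + v_{5} = v_{1}  →  sig = (2; 1)
  • {2,7}:  v_{2} + v_{7} = v_{6}  →  sig = (2; 1)
  • {3,6}:  v_{3} + v_{6} = v_{1}  →  sig = (2; 1)
  • {3,7}:  v_{3} + v_{7} = v_{5}  →  sig = (2; 1)
  • {4,7}:  v_{4} + v_{7} = v_{8}  →  sig = (2; 1)
  • {4,8}:  v_{4} + v_{8} = v_{1}  →  sig = (2; 1)
  • {5,8}:  v_{5} + v_{8} = v_{7}  →  sig = (2; 1)
  • {1,7}:  v_{1} + v_{7} = 2·v_{8}  →  sig = (2; 2)
  • {2,3}:  v_{2} + v_{3} = 2·v_{4}  →  sig = (2; 2)
  • {2,8}:  v_{2} + v_{8} = 2·v_{1}  →  sig = (2; 2)
  • {4,6}:  v_{4} + v_{6} = 2·v_{1}  →  sig = (2; 2)
  • {5,6}:  v_{5} + v_{6} = 2·v_{8}  →  sig = (2; 2)
  • {2,6}:  v_{2} + v_{6} = 3·v_{1}  →  sig = (2; 3)
  • {6,7}:  v_{6} + v_{7} = 3·v_{8}  →  sig = (2; 3)

Sorted signature multiset PRS(X):
    (2; —)
    (2; —)
    (2; 1)
    (2; 1)
    (2; 1)
    (2; 1)
    (2; 1)
    (2; 1)
    (2; 1)
    (2; 1)
    (2; 1)
    (2; 1)
    (2; 1)
    (2; 2)
    (2; 2)
    (2; 2)
    (2; 2)
    (2; 2)
    (2; 3)
    (2; 3)


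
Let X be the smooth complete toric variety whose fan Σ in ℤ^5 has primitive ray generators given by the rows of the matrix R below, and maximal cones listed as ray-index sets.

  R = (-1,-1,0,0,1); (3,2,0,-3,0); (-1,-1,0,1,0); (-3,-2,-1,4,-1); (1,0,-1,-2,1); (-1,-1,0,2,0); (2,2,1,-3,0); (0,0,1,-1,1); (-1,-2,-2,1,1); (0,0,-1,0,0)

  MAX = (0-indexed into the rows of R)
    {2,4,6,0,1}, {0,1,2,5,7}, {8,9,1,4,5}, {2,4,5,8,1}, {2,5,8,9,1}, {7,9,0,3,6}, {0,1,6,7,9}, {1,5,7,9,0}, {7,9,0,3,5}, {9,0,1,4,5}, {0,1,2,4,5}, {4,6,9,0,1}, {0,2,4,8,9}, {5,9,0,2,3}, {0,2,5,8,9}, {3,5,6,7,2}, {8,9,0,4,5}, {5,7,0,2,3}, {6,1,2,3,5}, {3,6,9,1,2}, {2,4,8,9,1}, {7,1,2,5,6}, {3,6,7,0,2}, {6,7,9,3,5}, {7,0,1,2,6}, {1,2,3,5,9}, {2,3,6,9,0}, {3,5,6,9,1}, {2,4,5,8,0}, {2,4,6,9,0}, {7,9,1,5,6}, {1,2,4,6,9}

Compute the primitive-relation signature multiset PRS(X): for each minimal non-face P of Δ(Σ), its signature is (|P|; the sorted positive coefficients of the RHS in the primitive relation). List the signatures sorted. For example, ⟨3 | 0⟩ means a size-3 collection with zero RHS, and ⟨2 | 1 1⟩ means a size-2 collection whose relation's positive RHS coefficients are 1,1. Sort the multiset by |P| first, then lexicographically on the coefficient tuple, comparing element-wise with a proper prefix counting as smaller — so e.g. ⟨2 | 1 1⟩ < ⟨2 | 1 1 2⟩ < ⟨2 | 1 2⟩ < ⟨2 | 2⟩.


The 14 primitive collections of Σ (r=10, n=5):

  P={6,8}:  v_{6} + v_{8} = v_{4} ; sig = ⟨2 | 1⟩
  P={7,8}:  v_{7} + v_{8} = v_{0} + v_{4} + v_{5} ; sig = ⟨2 | 1 1 1⟩
  P={4,7}:  v_{4} + v_{7} = 2·v_{0} + v_{1} ; sig = ⟨2 | 1 2⟩
  P={3,8}:  v_{3} + v_{8} = 3·v_{2} + v_{5} + 3·v_{9} ; sig = ⟨2 | 1 3 3⟩
  P={3,4}:  v_{3} + v_{4} = 2·v_{2} + 2·v_{9} ; sig = ⟨2 | 2 2⟩
  P={1,3,7}:  v_{1} + v_{3} + v_{7} = 0 ; sig = ⟨3 | 0⟩
  P={0,5,6}:  v_{0} + v_{5} + v_{6} = v_{7} ; sig = ⟨3 | 1⟩
  P={2,7,9}:  v_{2} + v_{7} + v_{9} = v_{0} ; sig = ⟨3 | 1⟩
  P={0,1,3}:  v_{0} + v_{1} + v_{3} = v_{2} + v_{9} ; sig = ⟨3 | 1 1⟩
  P={4,5,6}:  v_{4} + v_{5} + v_{6} = v_{0} + v_{1} ; sig = ⟨3 | 1 1⟩
  P={0,1,8}:  v_{0} + v_{1} + v_{8} = 2·v_{4} + v_{5} ; sig = ⟨3 | 1 2⟩
  P={2,5,6,9}:  v_{2} + v_{5} + v_{6} + v_{9} = 0 ; sig = ⟨4 | 0⟩
  P={0,1,2,9}:  v_{0} + v_{1} + v_{2} + v_{9} = v_{4} ; sig = ⟨4 | 1⟩
  P={2,4,5,9}:  v_{2} + v_{4} + v_{5} + v_{9} = v_{8} ; sig = ⟨4 | 1⟩

Sorted signature multiset PRS(X):
[⟨2 | 1⟩, ⟨2 | 1 1 1⟩, ⟨2 | 1 2⟩, ⟨2 | 1 3 3⟩, ⟨2 | 2 2⟩, ⟨3 | 0⟩, ⟨3 | 1⟩, ⟨3 | 1⟩, ⟨3 | 1 1⟩, ⟨3 | 1 1⟩, ⟨3 | 1 2⟩, ⟨4 | 0⟩, ⟨4 | 1⟩, ⟨4 | 1⟩]


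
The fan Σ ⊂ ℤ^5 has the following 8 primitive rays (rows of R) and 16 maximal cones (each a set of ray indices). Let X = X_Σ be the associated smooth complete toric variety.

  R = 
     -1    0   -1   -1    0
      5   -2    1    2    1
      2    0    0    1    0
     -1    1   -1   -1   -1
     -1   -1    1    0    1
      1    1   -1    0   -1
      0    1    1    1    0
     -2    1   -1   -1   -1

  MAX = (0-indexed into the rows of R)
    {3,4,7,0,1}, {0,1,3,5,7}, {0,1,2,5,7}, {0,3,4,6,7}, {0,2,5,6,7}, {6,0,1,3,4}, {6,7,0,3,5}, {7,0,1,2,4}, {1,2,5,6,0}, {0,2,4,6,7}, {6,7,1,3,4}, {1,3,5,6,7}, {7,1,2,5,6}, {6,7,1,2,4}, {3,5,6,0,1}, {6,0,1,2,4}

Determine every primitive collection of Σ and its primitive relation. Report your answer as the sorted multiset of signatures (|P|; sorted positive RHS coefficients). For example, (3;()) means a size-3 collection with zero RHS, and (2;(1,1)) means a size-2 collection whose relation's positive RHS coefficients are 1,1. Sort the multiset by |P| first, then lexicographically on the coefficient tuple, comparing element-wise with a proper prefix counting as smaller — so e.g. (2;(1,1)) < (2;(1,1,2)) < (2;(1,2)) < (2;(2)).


3 collections generate NE(X_Σ); each relation:

  P={4,5}:  v_{4} + v_{5} = 0  →  sig = (2;())
  P={2,3}:  v_{2} + v_{3} = v_{5}  →  sig = (2;(1))
  P={0,1,6,7}:  v_{0} + v_{1} + v_{6} + v_{7} = v_{2}  →  sig = (4;(1))

Sorted signature multiset PRS(X):
    (2;())
    (2;(1))
    (4;(1))


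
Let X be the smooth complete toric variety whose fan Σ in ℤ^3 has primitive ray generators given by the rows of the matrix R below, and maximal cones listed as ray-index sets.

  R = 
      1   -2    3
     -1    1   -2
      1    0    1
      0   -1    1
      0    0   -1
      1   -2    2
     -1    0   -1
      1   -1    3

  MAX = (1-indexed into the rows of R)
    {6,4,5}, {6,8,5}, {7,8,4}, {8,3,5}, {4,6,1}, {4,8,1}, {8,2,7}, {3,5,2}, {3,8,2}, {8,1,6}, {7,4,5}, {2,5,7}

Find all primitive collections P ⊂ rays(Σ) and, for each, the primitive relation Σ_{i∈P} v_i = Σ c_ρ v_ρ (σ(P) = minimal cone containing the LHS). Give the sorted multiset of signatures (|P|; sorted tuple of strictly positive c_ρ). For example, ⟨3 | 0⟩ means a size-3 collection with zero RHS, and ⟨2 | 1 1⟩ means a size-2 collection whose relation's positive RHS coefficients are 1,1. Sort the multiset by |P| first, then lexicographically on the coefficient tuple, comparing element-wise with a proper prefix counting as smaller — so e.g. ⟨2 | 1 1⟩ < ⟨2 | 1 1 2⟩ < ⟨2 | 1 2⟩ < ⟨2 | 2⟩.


14 collections generate NE(X_Σ); each relation:

  P={3,7}:  v_{3} + v_{7} = 0  ⇒ sig = ⟨2 | 0⟩
  P={1,2}:  v_{1} + v_{2} = v_{4}  ⇒ sig = ⟨2 | 1⟩
  P={1,5}:  v_{1} + v_{5} = v_{6}  ⇒ sig = ⟨2 | 1⟩
  P={2,4}:  v_{2} + v_{4} = v_{7}  ⇒ sig = ⟨2 | 1⟩
  P={2,6}:  v_{2} + v_{6} = v_{4} + v_{5}  ⇒ sig = ⟨2 | 1 1⟩
  P={3,4}:  v_{3} + v_{4} = v_{5} + v_{8}  ⇒ sig = ⟨2 | 1 1⟩
  P={6,7}:  v_{6} + v_{7} = 2·v_{4} + v_{5}  ⇒ sig = ⟨2 | 1 2⟩
  P={1,7}:  v_{1} + v_{7} = 2·v_{4}  ⇒ sig = ⟨2 | 2⟩
  P={1,3}:  v_{1} + v_{3} = 2·v_{5} + 2·v_{8}  ⇒ sig = ⟨2 | 2 2⟩
  P={3,6}:  v_{3} + v_{6} = 3·v_{5} + 2·v_{8}  ⇒ sig = ⟨2 | 2 3⟩
  P={2,5,8}:  v_{2} + v_{5} + v_{8} = 0  ⇒ sig = ⟨3 | 0⟩
  P={4,5,8}:  v_{4} + v_{5} + v_{8} = v_{1}  ⇒ sig = ⟨3 | 1⟩
  P={5,7,8}:  v_{5} + v_{7} + v_{8} = v_{4}  ⇒ sig = ⟨3 | 1⟩
  P={4,6,8}:  v_{4} + v_{6} + v_{8} = 2·v_{1}  ⇒ sig = ⟨3 | 2⟩

Hence PRS(X_Σ) =
{ ⟨2 | 0⟩,  ⟨2 | 1⟩ ×3,  ⟨2 | 1 1⟩ ×2,  ⟨2 | 1 2⟩,  ⟨2 | 2⟩,  ⟨2 | 2 2⟩,  ⟨2 | 2 3⟩,  ⟨3 | 0⟩,  ⟨3 | 1⟩ ×2,  ⟨3 | 2⟩ }


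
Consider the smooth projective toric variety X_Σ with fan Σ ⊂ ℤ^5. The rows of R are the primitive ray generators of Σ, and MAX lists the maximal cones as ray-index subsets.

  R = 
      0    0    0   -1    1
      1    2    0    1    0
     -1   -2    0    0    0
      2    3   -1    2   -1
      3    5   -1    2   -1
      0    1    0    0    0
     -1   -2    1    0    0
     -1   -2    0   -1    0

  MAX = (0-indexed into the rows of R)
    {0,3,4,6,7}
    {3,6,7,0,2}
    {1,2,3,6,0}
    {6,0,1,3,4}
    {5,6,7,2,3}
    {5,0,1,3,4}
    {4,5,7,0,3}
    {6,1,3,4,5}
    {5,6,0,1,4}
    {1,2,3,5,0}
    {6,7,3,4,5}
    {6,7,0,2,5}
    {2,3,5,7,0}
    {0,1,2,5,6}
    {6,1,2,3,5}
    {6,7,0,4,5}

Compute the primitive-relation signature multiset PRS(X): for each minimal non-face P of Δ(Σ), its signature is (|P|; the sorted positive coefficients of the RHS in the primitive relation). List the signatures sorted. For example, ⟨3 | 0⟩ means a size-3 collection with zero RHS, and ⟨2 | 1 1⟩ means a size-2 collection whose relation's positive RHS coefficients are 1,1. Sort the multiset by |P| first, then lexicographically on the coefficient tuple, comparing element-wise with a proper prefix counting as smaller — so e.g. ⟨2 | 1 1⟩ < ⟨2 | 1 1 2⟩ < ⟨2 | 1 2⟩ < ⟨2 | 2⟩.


The 3 primitive collections of Σ (r=8, n=5):

  P={1,7}:  v_{1} + v_{7} = 0  so sig = ⟨2 | 0⟩
  P={2,4}:  v_{2} + v_{4} = v_{3}  so sig = ⟨2 | 1⟩
  P={0,3,5,6}:  v_{0} + v_{3} + v_{5} + v_{6} = v_{1}  so sig = ⟨4 | 1⟩

so the primitive-relation signature multiset is
[⟨2 | 0⟩, ⟨2 | 1⟩, ⟨4 | 1⟩]


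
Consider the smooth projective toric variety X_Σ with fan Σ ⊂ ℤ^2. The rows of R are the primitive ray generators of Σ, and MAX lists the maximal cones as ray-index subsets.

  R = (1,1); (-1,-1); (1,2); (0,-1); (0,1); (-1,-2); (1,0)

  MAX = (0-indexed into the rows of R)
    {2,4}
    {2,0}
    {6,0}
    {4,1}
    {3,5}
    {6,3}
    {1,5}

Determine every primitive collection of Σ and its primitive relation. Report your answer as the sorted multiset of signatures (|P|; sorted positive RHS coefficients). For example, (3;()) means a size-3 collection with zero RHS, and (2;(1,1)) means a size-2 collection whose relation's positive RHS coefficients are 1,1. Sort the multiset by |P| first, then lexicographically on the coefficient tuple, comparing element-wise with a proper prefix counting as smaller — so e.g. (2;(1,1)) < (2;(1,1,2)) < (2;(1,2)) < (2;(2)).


|primitive collections| = 14. Relations:

  P = {0,1}:  v_{0} + v_{1} = 0 ; sig = (2;())
  P = {2,5}:  v_{2} + v_{5} = 0 ; sig = (2;())
  P = {3,4}:  v_{3} + v_{4} = 0 ; sig = (2;())
  P = {0,3}:  v_{0} + v_{3} = v_{6} ; sig = (2;(1))
  P = {0,4}:  v_{0} + v_{4} = v_{2} ; sig = (2;(1))
  P = {0,5}:  v_{0} + v_{5} = v_{3} ; sig = (2;(1))
  P = {1,2}:  v_{1} + v_{2} = v_{4} ; sig = (2;(1))
  P = {1,3}:  v_{1} + v_{3} = v_{5} ; sig = (2;(1))
  P = {1,6}:  v_{1} + v_{6} = v_{3} ; sig = (2;(1))
  P = {2,3}:  v_{2} + v_{3} = v_{0} ; sig = (2;(1))
  P = {4,5}:  v_{4} + v_{5} = v_{1} ; sig = (2;(1))
  P = {4,6}:  v_{4} + v_{6} = v_{0} ; sig = (2;(1))
  P = {2,6}:  v_{2} + v_{6} = 2·v_{0} ; sig = (2;(2))
  P = {5,6}:  v_{5} + v_{6} = 2·v_{3} ; sig = (2;(2))

Sorted signature multiset PRS(X):
    (2;())
    (2;())
    (2;())
    (2;(1))
    (2;(1))
    (2;(1))
    (2;(1))
    (2;(1))
    (2;(1))
    (2;(1))
    (2;(1))
    (2;(1))
    (2;(2))
    (2;(2))


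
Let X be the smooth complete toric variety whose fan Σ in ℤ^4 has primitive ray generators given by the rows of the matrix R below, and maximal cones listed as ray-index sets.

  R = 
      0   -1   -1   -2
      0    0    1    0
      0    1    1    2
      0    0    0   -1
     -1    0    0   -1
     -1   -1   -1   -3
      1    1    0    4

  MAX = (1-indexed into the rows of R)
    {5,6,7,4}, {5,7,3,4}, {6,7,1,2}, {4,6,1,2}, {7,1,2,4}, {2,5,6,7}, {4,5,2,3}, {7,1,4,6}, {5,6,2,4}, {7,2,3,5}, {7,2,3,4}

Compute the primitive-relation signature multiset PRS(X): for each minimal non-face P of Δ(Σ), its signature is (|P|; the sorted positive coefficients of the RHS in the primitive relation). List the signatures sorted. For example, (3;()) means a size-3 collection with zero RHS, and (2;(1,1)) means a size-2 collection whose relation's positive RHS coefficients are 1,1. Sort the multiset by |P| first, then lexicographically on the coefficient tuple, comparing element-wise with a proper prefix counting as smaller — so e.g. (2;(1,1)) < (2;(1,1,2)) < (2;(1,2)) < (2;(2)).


Minimal non-faces — 5 found among 7 rays, 11 max cones:

  P = {1,3}:  v_{1} + v_{3} = 0  →  sig = (2;())
  P = {1,5}:  v_{1} + v_{5} = v_{6}  →  sig = (2;(1))
  P = {3,6}:  v_{3} + v_{6} = v_{5}  →  sig = (2;(1))
  P = {2,4,6,7}:  v_{2} + v_{4} + v_{6} + v_{7} = 0  →  sig = (4;())
  P = {2,4,5,7}:  v_{2} + v_{4} + v_{5} + v_{7} = v_{3}  →  sig = (4;(1))

Hence PRS(X_Σ) =
{ (2;()),  (2;(1)) ×2,  (4;()),  (4;(1)) }
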